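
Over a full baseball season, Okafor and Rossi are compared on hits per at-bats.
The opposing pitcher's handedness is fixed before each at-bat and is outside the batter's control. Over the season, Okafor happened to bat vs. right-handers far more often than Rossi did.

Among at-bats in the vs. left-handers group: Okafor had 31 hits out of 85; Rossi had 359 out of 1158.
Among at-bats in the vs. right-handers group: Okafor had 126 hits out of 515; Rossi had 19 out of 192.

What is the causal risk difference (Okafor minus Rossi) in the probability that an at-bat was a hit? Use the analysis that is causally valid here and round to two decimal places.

+0.09

The imbalance in pitcher handedness arose from how at-bats were allocated, not from anything the player did; and pitcher handedness independently affects the outcome. The pooled gap is confounded — condition on pitcher handedness.
Adjusting over the population distribution of pitcher handedness: 0.637·(0.365−0.310) + 0.363·(0.245−0.099) = +0.088.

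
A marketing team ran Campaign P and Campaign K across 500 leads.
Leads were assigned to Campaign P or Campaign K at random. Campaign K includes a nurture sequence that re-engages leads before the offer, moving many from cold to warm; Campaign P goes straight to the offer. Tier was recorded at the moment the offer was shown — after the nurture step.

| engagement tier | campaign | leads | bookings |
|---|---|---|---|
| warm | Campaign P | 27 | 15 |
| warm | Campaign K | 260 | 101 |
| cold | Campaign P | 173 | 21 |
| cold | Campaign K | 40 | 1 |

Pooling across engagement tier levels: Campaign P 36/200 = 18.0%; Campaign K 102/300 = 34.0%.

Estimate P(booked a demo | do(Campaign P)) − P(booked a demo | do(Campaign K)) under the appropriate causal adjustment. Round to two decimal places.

Engagement tier is downstream of the campaign. One should not condition on a consequence of treatment, so the overall rates are the right comparison.
The causal difference is the pooled difference: 0.180 − 0.340 = -0.160.

-0.16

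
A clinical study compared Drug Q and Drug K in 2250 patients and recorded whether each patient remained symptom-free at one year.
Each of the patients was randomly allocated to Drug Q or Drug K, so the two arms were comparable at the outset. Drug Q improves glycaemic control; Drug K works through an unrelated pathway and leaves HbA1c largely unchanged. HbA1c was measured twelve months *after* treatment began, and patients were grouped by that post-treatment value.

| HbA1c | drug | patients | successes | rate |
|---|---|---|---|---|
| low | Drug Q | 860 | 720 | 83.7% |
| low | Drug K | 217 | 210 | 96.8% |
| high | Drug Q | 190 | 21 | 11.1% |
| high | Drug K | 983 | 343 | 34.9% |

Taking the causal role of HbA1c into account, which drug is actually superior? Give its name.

Drug Q

The stratified and pooled comparisons disagree (Drug K wins within each HbA1c; Drug Q wins overall), so the answer turns on the causal role of HbA1c.
Stratifying would compare drugs among patients the drugs themselves sorted into HbA1c groups — a form of selection on an intermediate. The unconditioned pooled rates give the total causal effect.
Pooled: Drug Q 70.6% vs Drug K 46.1%; Drug Q is higher overall.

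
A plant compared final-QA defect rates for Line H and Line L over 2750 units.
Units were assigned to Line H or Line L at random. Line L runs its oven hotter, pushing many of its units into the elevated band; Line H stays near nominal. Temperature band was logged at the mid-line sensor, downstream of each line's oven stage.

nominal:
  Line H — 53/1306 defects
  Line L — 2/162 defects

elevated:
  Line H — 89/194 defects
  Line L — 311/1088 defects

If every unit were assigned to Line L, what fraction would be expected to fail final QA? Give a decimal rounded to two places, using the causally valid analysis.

The in-process temperature band-specific comparison favours Line L throughout, but the pooled figures favour Line H. The question is whether to condition on in-process temperature band.
Because the line influences in-process temperature band, in-process temperature band is a post-treatment mediator, not a confounder. Stratifying on it would bias the estimate; the causal effect is the crude pooled difference.
So P(outcome | do(Line L)) is just the pooled rate for Line L: 313/1250 = 0.250.

0.25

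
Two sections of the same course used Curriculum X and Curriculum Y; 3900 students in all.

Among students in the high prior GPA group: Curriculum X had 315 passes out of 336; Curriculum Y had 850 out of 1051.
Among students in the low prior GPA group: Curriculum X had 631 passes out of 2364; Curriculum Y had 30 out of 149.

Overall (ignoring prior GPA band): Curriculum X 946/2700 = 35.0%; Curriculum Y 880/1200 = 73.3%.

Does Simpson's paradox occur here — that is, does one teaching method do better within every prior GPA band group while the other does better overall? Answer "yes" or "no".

yes

Within each prior GPA band level (high prior GPA 93.8% vs 80.9%; low prior GPA 26.7% vs 20.1%), Curriculum X has the higher rate every time. Pooled: 35.0% vs 73.3% — Curriculum Y has the higher rate overall. The two comparisons disagree.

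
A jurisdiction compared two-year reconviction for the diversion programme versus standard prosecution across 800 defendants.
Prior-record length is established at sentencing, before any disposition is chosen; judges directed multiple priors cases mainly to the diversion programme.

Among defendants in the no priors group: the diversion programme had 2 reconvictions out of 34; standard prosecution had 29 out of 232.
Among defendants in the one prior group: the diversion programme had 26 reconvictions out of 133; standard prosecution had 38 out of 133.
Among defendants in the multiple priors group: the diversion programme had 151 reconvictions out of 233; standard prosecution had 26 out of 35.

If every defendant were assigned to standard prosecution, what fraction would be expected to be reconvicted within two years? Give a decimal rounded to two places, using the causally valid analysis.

The prior-record length-specific comparison favours the diversion programme throughout, but the pooled figures favour standard prosecution. The question is whether to condition on prior-record length.
The imbalance in prior-record length arose from how defendants were allocated, not from anything the disposition did; and prior-record length independently affects the outcome. The pooled gap is confounded — condition on prior-record length.
Standardising standard prosecution to the population prior-record length mix: 0.333·29/232 + 0.333·38/133 + 0.335·26/35 = 0.385.

0.39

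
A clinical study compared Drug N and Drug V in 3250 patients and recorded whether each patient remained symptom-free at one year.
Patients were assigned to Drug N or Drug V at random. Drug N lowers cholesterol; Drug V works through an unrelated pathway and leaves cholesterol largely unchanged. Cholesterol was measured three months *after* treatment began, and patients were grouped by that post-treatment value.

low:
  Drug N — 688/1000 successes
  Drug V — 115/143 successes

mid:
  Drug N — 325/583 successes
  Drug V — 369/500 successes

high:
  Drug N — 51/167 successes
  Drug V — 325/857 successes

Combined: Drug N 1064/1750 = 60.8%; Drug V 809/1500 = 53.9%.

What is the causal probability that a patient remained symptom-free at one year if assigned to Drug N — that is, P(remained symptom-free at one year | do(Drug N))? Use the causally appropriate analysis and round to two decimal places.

0.61

The stratified and pooled comparisons disagree (Drug V wins within each cholesterol; Drug N wins overall), so the answer turns on the causal role of cholesterol.
Cholesterol is recorded after the drug and is itself shifted by it — it sits on the causal path from drug to outcome. Conditioning on a mediator would strip out part of the effect we want; the pooled comparison gives the total causal effect.
So P(outcome | do(Drug N)) is just the pooled rate for Drug N: 1064/1750 = 0.608.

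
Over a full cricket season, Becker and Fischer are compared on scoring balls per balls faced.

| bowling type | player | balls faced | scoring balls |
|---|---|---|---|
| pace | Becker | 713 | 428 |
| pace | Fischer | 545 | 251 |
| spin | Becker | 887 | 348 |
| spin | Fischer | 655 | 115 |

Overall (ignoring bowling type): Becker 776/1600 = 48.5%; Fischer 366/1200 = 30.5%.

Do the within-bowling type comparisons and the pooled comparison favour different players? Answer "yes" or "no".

Within each bowling type level (pace 60.0% vs 46.1%; spin 39.2% vs 17.6%), Becker has the higher rate every time. Pooled: 48.5% vs 30.5% — Becker has the higher rate overall. They agree.

no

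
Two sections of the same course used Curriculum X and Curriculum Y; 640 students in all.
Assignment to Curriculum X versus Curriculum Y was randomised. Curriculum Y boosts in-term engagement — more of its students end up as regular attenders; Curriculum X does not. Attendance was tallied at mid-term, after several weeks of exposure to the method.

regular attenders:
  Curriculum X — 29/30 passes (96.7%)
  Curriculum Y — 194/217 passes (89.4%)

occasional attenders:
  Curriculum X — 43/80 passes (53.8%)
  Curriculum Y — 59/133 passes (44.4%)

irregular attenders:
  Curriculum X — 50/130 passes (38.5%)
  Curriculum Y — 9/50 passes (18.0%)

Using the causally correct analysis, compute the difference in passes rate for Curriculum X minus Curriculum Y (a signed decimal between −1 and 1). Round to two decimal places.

-0.15

Mid-term attendance is downstream of the teaching method. One should not condition on a consequence of treatment, so the overall rates are the right comparison.
The causal difference is the pooled difference: 0.508 − 0.655 = -0.147.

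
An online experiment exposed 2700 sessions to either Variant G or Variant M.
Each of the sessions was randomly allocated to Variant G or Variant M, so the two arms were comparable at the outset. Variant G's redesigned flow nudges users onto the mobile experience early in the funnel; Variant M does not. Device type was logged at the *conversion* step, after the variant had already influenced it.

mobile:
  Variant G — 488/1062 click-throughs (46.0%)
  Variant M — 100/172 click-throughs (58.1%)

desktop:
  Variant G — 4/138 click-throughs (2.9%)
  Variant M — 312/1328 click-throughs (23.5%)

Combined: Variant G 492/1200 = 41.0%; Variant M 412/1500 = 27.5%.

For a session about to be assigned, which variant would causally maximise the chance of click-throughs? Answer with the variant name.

Variant G

The device type-specific comparison favours Variant M throughout, but the pooled figures favour Variant G. The question is whether to condition on device type.
Device type is downstream of the variant. One should not condition on a consequence of treatment, so the overall rates are the right comparison.
Pooled: Variant G 41.0% vs Variant M 27.5%; Variant G is higher overall.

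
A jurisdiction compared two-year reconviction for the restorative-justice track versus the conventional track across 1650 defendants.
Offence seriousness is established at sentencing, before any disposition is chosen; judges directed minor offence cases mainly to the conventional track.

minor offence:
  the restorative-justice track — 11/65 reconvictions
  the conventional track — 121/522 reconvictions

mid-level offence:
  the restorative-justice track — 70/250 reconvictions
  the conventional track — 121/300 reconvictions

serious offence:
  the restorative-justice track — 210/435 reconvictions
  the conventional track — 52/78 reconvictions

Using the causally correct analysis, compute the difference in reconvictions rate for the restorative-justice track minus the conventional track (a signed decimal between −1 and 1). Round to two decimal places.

The offence seriousness-specific comparison favours the restorative-justice track throughout, but the pooled figures favour the conventional track. The question is whether to condition on offence seriousness.
Offence seriousness differs across dispositions for reasons unrelated to any effect of the disposition itself, and it separately predicts the outcome — a classic confounder. We must compare within offence seriousness levels.
Adjusting over the population distribution of offence seriousness: 0.356·(0.169−0.232) + 0.333·(0.280−0.403) + 0.311·(0.483−0.667) = -0.121.

-0.12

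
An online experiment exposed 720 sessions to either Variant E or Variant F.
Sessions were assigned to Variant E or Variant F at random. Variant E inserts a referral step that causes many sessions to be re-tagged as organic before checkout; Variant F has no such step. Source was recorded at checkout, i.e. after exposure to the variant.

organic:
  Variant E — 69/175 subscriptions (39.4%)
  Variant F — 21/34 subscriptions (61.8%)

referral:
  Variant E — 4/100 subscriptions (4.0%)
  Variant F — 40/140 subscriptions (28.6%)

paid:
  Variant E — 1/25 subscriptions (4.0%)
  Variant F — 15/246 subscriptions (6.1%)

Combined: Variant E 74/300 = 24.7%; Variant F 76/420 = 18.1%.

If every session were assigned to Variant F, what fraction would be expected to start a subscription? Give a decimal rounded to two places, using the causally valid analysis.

0.18

Variant F is higher inside every traffic source stratum but Variant E is higher in aggregate. Whether to stratify depends on how traffic source relates to the variant.
Stratifying would compare variants among sessions the variants themselves sorted into traffic source groups — a form of selection on an intermediate. The unconditioned pooled rates give the total causal effect.
So P(outcome | do(Variant F)) is just the pooled rate for Variant F: 76/420 = 0.181.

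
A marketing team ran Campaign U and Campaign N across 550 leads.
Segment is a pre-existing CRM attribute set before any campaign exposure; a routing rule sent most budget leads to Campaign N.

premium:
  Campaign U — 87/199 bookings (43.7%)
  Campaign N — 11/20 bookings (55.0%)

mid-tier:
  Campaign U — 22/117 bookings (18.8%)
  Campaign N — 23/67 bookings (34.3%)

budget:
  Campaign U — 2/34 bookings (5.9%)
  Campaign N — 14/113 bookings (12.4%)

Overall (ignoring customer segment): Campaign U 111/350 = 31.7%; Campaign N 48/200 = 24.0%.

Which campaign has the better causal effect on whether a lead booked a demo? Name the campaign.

Campaign N

Here customer segment is a common cause — it drives both which campaign a case falls under and the outcome. The crude comparison mixes populations; the stratum-specific rates are the causally relevant ones.
Within each level — premium: 43.7% vs 55.0%; mid-tier: 18.8% vs 34.3%; budget: 5.9% vs 12.4% — Campaign N is higher every time.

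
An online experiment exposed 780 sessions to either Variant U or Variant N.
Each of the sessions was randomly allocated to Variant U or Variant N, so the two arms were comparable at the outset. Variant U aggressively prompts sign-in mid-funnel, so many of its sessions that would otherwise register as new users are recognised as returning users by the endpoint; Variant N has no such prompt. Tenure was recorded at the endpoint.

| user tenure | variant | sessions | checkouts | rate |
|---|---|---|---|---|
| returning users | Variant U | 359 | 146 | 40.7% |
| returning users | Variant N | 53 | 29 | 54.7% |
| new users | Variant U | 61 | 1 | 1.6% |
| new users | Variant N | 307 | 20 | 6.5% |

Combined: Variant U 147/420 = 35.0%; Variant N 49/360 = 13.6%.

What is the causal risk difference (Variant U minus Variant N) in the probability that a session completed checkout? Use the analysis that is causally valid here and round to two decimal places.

User tenure here is a post-treatment variable shaped by the variant; conditioning on it would introduce bias rather than remove it. The overall comparison is the causal one.
The causal difference is the pooled difference: 0.350 − 0.136 = +0.214.

+0.21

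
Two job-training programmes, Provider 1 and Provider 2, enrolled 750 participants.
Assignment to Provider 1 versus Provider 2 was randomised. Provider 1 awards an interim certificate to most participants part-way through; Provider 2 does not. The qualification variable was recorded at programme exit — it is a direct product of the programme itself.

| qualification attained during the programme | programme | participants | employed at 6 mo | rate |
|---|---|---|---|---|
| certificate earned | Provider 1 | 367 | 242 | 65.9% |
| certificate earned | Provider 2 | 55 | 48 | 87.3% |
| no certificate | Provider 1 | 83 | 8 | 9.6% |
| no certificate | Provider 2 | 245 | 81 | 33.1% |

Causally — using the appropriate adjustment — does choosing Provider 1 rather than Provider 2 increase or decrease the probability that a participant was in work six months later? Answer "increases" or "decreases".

increases

Qualification attained during the programme here is a post-treatment variable shaped by the programme; conditioning on it would introduce bias rather than remove it. The overall comparison is the causal one.
Pooled: Provider 1 55.6% vs Provider 2 43.0%; Provider 1 is higher overall.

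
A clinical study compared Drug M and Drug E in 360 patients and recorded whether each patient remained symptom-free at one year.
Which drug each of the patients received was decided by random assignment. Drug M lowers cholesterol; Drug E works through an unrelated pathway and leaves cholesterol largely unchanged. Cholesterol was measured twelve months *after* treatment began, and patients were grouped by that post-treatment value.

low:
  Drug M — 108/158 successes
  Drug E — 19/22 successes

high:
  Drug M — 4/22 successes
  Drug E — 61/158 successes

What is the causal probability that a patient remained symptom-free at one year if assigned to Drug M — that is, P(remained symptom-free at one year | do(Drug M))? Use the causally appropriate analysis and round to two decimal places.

Within every cholesterol level Drug E has the higher rate, yet pooled Drug M does — Simpson's reversal.
Stratifying would compare drugs among patients the drugs themselves sorted into cholesterol groups — a form of selection on an intermediate. The unconditioned pooled rates give the total causal effect.
So P(outcome | do(Drug M)) is just the pooled rate for Drug M: 112/180 = 0.622.

0.62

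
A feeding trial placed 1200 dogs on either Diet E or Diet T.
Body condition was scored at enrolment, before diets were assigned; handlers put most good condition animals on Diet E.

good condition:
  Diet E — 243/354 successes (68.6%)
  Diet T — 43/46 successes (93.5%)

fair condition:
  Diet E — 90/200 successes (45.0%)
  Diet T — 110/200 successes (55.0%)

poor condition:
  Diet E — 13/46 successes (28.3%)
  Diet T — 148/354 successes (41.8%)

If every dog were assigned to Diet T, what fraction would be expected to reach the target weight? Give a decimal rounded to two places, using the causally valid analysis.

0.63

Since starting body condition is a pre-existing factor (not a product of the diet) and it affects the outcome on its own, it is a confounder. The stratified rates, not the pooled rate, identify the causal effect.
Standardising Diet T to the population starting body condition mix: 0.333·43/46 + 0.333·110/200 + 0.333·148/354 = 0.634.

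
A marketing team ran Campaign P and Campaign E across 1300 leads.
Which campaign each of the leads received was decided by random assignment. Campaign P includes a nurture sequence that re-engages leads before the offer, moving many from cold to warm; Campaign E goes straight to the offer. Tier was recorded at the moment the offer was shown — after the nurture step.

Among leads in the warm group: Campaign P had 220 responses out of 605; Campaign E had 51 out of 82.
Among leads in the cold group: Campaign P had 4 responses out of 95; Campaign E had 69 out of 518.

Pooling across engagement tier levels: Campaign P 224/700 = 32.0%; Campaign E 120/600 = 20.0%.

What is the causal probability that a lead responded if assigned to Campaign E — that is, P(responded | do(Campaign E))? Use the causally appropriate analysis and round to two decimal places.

0.20

Engagement tier here is a post-treatment variable shaped by the campaign; conditioning on it would introduce bias rather than remove it. The overall comparison is the causal one.
So P(outcome | do(Campaign E)) is just the pooled rate for Campaign E: 120/600 = 0.200.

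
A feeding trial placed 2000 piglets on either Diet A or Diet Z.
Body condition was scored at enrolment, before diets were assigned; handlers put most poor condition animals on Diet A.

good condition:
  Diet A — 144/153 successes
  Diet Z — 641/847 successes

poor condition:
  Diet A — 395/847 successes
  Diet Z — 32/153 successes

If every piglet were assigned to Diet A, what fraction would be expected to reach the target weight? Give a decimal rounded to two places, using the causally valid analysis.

The stratified and pooled comparisons disagree (Diet A wins within each starting body condition; Diet Z wins overall), so the answer turns on the causal role of starting body condition.
Starting body condition is set before the diet has any effect — it is not caused by the diet — and it independently drives the outcome. That makes it a confounder, so the causal comparison is within starting body condition levels.
Standardising Diet A to the population starting body condition mix: 0.500·144/153 + 0.500·395/847 = 0.704.

0.70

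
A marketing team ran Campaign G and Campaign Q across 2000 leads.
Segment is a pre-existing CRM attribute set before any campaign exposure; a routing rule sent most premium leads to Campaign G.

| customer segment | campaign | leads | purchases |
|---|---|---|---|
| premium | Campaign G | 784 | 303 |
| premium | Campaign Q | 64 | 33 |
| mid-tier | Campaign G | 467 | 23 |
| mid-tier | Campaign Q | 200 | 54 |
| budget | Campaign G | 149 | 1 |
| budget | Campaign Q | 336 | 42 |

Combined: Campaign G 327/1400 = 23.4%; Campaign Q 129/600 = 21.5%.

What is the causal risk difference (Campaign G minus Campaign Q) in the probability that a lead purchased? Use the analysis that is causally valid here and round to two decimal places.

-0.16

Here customer segment is a common cause — it drives both which campaign a case falls under and the outcome. The crude comparison mixes populations; the stratum-specific rates are the causally relevant ones.
Adjusting over the population distribution of customer segment: 0.424·(0.386−0.516) + 0.334·(0.049−0.270) + 0.242·(0.007−0.125) = -0.157.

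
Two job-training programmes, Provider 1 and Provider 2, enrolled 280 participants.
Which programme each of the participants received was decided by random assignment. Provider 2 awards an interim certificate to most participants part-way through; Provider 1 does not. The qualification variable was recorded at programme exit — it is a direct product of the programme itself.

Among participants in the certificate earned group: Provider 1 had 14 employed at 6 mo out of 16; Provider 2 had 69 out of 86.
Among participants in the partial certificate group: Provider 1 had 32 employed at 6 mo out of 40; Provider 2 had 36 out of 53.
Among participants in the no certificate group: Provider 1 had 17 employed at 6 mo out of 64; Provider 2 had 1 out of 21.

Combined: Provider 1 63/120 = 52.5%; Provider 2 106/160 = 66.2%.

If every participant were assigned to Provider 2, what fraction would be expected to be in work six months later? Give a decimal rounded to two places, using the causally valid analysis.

0.66

The stratified and pooled comparisons disagree (Provider 1 wins within each qualification attained during the programme; Provider 2 wins overall), so the answer turns on the causal role of qualification attained during the programme.
Qualification attained during the programme is downstream of the programme. One should not condition on a consequence of treatment, so the overall rates are the right comparison.
So P(outcome | do(Provider 2)) is just the pooled rate for Provider 2: 106/160 = 0.662.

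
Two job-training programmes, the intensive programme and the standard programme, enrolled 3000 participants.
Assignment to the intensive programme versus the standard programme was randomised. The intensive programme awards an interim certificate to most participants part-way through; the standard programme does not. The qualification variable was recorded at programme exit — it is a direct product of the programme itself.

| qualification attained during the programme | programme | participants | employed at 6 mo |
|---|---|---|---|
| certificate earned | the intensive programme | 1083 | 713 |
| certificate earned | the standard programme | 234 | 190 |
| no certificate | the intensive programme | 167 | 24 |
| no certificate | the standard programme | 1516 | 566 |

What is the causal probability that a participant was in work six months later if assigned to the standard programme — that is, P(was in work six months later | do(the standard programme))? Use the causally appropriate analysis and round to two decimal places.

0.43

Qualification attained during the programme is downstream of the programme. One should not condition on a consequence of treatment, so the overall rates are the right comparison.
So P(outcome | do(the standard programme)) is just the pooled rate for the standard programme: 756/1750 = 0.432.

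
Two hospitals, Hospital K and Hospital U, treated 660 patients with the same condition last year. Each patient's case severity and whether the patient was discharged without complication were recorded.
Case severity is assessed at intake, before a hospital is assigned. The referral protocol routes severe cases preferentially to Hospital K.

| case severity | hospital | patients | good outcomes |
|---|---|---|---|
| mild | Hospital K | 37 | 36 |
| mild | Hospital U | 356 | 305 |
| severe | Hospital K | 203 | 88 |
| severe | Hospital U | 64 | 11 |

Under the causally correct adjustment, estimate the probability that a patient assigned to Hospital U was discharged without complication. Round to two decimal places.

The case severity-specific comparison favours Hospital K throughout, but the pooled figures favour Hospital U. The question is whether to condition on case severity.
Case severity is set before the hospital has any effect — it is not caused by the hospital — and it independently drives the outcome. That makes it a confounder, so the causal comparison is within case severity levels.
Standardising Hospital U to the population case severity mix: 0.595·305/356 + 0.405·11/64 = 0.580.

0.58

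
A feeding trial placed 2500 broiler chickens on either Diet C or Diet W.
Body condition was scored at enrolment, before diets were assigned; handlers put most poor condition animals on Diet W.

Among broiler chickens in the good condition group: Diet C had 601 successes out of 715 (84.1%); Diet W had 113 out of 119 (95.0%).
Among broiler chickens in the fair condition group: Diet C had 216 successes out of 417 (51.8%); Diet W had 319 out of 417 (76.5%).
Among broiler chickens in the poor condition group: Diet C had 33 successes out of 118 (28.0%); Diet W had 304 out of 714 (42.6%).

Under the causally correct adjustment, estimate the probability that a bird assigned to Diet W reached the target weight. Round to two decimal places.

0.71

The stratified and pooled comparisons disagree (Diet W wins within each starting body condition; Diet C wins overall), so the answer turns on the causal role of starting body condition.
Starting body condition differs across diets for reasons unrelated to any effect of the diet itself, and it separately predicts the outcome — a classic confounder. We must compare within starting body condition levels.
Standardising Diet W to the population starting body condition mix: 0.334·113/119 + 0.334·319/417 + 0.333·304/714 = 0.714.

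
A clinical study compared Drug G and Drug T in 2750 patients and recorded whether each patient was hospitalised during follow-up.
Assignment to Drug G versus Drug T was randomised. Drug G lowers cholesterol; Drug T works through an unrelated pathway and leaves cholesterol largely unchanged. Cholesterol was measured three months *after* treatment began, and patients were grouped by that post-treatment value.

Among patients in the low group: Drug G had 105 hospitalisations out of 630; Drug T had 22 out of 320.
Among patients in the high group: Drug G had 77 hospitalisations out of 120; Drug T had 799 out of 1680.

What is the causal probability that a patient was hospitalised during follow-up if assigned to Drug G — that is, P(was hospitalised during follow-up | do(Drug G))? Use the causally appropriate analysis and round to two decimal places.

0.24

Drug T is lower inside every cholesterol stratum but Drug G is lower in aggregate. Whether to stratify depends on how cholesterol relates to the drug.
The distribution of cholesterol is itself part of what the drug does — it is an intermediate outcome. Holding it fixed would remove that part of the effect; the total effect is the pooled difference.
So P(outcome | do(Drug G)) is just the pooled rate for Drug G: 182/750 = 0.243.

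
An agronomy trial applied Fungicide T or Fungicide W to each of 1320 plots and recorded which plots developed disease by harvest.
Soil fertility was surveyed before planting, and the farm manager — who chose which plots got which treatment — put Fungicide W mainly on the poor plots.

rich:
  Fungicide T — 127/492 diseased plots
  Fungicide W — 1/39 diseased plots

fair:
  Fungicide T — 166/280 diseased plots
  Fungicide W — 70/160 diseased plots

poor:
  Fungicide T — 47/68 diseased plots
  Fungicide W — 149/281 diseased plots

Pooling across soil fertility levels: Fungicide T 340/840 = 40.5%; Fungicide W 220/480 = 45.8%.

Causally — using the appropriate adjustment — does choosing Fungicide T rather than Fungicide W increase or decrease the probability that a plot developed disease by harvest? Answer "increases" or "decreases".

increases

Soil fertility satisfies the back-door criterion: it is not a descendant of the fungicide, and it blocks the spurious path from fungicide to outcome. Adjusting for it (i.e., using the within-soil fertility rates) gives the causal effect.
Within each level — rich: 25.8% vs 2.6%; fair: 59.3% vs 43.8%; poor: 69.1% vs 53.0% — Fungicide W is lower every time.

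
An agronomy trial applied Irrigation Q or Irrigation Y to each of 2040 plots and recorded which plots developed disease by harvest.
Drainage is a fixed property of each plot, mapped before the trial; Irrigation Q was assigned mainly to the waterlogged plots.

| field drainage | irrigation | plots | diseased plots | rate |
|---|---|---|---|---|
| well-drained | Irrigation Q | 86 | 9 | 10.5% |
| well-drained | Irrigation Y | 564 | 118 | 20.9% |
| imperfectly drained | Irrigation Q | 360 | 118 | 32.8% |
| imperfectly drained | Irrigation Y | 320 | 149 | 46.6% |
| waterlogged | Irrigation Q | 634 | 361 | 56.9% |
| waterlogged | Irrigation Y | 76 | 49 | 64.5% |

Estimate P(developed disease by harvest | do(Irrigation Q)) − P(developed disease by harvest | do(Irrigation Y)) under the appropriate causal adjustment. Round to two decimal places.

-0.11

Field drainage is set before the irrigation has any effect — it is not caused by the irrigation — and it independently drives the outcome. That makes it a confounder, so the causal comparison is within field drainage levels.
Adjusting over the population distribution of field drainage: 0.319·(0.105−0.209) + 0.333·(0.328−0.466) + 0.348·(0.569−0.645) = -0.105.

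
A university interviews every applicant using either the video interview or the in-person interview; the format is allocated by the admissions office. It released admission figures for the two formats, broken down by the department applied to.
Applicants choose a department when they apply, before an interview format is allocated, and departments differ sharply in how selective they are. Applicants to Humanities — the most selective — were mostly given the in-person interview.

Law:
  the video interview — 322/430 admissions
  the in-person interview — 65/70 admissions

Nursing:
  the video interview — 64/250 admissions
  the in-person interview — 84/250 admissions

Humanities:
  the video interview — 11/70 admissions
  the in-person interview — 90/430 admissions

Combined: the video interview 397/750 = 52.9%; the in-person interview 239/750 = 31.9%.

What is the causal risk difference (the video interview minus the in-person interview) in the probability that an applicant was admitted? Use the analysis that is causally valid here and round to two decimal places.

-0.10

Nothing the interview format does changes department; the imbalance is an allocation artefact. With department also predicting the outcome, the pooled figure is confounded, and the within-stratum comparison is the causal one.
Adjusting over the population distribution of department: 0.333·(0.749−0.929) + 0.333·(0.256−0.336) + 0.333·(0.157−0.209) = -0.104.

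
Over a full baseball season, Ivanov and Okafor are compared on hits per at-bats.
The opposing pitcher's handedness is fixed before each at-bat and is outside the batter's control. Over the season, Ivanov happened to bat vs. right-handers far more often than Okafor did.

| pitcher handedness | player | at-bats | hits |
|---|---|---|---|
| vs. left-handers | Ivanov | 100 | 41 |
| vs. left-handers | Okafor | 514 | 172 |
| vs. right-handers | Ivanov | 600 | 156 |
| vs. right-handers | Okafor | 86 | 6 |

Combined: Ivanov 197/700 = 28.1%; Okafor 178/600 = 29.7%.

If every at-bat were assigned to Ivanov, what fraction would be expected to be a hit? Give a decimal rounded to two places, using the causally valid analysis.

0.33

Ivanov is higher inside every pitcher handedness stratum but Okafor is higher in aggregate. Whether to stratify depends on how pitcher handedness relates to the player.
Since pitcher handedness is a pre-existing factor (not a product of the player) and it affects the outcome on its own, it is a confounder. The stratified rates, not the pooled rate, identify the causal effect.
Standardising Ivanov to the population pitcher handedness mix: 0.472·41/100 + 0.528·156/600 = 0.331.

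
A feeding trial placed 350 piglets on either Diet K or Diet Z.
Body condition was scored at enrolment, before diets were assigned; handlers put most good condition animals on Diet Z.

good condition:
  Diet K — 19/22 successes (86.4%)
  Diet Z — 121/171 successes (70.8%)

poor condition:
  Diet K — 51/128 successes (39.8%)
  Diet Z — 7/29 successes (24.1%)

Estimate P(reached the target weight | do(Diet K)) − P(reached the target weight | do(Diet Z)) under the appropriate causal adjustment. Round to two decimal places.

Within every starting body condition level Diet K has the higher rate, yet pooled Diet Z does — Simpson's reversal.
Nothing the diet does changes starting body condition; the imbalance is an allocation artefact. With starting body condition also predicting the outcome, the pooled figure is confounded, and the within-stratum comparison is the causal one.
Adjusting over the population distribution of starting body condition: 0.551·(0.864−0.708) + 0.449·(0.398−0.241) = +0.156.

+0.16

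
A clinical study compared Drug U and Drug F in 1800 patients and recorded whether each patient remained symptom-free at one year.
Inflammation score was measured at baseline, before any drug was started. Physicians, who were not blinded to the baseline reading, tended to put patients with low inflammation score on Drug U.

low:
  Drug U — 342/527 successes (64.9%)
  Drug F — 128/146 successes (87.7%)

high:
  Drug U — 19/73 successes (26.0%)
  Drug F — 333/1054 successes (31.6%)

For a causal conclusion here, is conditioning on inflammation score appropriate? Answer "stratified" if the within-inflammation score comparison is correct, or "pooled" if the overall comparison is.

The inflammation score-specific comparison favours Drug F throughout, but the pooled figures favour Drug U. The question is whether to condition on inflammation score.
Here inflammation score is a common cause — it drives both which drug a case falls under and the outcome. The crude comparison mixes populations; the stratum-specific rates are the causally relevant ones.
Within each level — low: 64.9% vs 87.7%; high: 26.0% vs 31.6% — Drug F is higher every time.

stratified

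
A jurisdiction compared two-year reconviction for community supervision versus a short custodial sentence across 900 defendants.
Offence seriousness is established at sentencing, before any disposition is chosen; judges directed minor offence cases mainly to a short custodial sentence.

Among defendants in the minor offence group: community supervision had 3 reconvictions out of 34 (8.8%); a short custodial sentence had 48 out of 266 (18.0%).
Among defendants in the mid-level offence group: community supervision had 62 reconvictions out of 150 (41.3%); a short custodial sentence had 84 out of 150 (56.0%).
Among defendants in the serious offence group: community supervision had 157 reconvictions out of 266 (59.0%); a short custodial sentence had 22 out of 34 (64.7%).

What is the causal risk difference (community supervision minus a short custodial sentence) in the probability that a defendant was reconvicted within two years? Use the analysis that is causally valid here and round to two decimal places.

Nothing the disposition does changes offence seriousness; the imbalance is an allocation artefact. With offence seriousness also predicting the outcome, the pooled figure is confounded, and the within-stratum comparison is the causal one.
Adjusting over the population distribution of offence seriousness: 0.333·(0.088−0.180) + 0.333·(0.413−0.560) + 0.333·(0.590−0.647) = -0.099.

-0.10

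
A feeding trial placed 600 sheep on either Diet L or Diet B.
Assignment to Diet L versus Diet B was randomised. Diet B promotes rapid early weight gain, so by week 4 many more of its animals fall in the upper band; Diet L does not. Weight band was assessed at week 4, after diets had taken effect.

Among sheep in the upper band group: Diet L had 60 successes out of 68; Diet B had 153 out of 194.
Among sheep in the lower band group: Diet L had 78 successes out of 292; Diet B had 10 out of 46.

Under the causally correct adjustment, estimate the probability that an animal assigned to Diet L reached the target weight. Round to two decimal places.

0.38

Diet L is higher inside every week-4 weight band stratum but Diet B is higher in aggregate. Whether to stratify depends on how week-4 weight band relates to the diet.
Week-4 weight band is downstream of the diet. One should not condition on a consequence of treatment, so the overall rates are the right comparison.
So P(outcome | do(Diet L)) is just the pooled rate for Diet L: 138/360 = 0.383.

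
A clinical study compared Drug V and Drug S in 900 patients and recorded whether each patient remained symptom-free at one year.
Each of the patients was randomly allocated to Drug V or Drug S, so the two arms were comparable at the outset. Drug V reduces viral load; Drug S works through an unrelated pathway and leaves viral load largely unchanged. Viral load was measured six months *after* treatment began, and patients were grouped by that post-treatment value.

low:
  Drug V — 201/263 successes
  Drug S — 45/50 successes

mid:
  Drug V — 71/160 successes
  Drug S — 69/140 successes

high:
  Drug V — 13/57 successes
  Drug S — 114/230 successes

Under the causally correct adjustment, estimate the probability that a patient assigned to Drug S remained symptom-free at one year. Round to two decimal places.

0.54

Viral load lies on the pathway drug → viral load → outcome, so adjusting for it blocks the indirect effect. For the total causal effect of drug, use the unadjusted pooled rates.
So P(outcome | do(Drug S)) is just the pooled rate for Drug S: 228/420 = 0.543.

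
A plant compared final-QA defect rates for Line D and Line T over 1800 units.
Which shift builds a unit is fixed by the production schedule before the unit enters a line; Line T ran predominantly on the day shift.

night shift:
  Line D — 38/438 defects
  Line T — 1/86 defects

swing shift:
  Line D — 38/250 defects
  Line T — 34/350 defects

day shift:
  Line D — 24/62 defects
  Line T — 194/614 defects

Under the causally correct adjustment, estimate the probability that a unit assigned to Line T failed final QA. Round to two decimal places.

The imbalance in shift arose from how units were allocated, not from anything the line did; and shift independently affects the outcome. The pooled gap is confounded — condition on shift.
Standardising Line T to the population shift mix: 0.291·1/86 + 0.333·34/350 + 0.376·194/614 = 0.154.

0.15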